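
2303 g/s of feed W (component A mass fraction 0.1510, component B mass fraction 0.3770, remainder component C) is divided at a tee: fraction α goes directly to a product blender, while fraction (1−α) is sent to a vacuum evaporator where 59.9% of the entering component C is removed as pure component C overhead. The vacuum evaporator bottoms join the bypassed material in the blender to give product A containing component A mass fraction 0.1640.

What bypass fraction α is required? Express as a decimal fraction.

0.720

All 2303×0.151 = 347.75 g/s of component A reaches A, so A = 347.75/0.164 = 2120.4 g/s and vapour = 182.55 g/s.
The evaporator receives (1−α)·2303 of feed at 0.472 component C and removes 0.599 of that component C:
0.599×0.472×(1−α)×2303 = 182.55
(1−α) = 182.55/651.12 = 0.2804;  α = 0.7196.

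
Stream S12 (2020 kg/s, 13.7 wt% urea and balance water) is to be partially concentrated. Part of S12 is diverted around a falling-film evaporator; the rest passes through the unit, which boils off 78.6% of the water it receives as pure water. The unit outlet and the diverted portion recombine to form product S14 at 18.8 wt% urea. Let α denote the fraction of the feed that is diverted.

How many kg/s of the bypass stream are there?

1212 kg/s

All 2020×0.137 = 276.74 kg/s of urea reaches S14, so S14 = 276.74/0.188 = 1472 kg/s and vapour = 547.98 kg/s.
The evaporator receives (1−α)·2020 of feed at 0.863 water and removes 0.786 of that water:
0.786×0.863×(1−α)×2020 = 547.98
(1−α) = 547.98/1370.2 = 0.3999;  α = 0.6001.
Bypass flow = 0.6001×2020 = 1212.2 kg/s.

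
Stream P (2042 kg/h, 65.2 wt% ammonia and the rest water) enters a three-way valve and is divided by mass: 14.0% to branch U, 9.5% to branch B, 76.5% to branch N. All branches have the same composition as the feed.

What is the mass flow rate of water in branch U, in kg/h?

99.49 kg/h

Branch U total = 0.140×2042 = 285.88 kg/h.
water in U = 0.348×285.88 = 99.486 kg/h.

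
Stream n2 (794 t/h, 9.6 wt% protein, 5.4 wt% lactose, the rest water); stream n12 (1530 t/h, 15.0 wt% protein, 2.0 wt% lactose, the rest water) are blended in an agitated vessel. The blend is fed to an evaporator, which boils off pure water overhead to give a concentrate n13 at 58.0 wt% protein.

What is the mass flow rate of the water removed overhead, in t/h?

1797 t/h

protein entering = 794×0.096 + 1530×0.150 = 305.72 t/h.
All protein reports to n13, so n13 = 305.72/0.580 = 527.11 t/h.
Total feed = 2324 t/h; overhead = 2324 − 527.11 = 1796.9 t/h.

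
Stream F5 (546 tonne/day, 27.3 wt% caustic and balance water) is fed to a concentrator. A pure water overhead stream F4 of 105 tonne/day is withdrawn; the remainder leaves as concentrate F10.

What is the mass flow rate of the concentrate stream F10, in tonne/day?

441 tonne/day

Concentrate = 546 − 105 = 441 tonne/day.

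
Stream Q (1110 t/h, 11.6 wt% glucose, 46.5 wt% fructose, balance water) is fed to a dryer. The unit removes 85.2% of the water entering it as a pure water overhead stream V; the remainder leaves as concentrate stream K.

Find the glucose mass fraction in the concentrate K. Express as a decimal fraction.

glucose is not removed: 1110×0.116 = 128.76 t/h of glucose enters K.
water entering = 1110×0.419 = 465.09 t/h; overhead removed = 0.852×465.09 = 396.26 t/h.
Concentrate = 1110 − 396.26 = 713.74 t/h.
Mass fraction = 128.76/713.74 = 0.1804.

0.1804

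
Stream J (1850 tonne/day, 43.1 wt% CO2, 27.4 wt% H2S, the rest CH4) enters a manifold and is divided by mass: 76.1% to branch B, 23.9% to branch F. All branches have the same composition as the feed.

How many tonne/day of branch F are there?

442.1 tonne/day

Branch F flow = 0.239×1850 = 442.15 tonne/day.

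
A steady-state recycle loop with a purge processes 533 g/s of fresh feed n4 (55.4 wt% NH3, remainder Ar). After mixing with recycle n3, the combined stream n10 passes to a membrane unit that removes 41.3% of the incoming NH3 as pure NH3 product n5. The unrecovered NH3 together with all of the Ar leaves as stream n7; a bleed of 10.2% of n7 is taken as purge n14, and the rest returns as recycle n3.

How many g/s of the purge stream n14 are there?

Ar enters only via n4 and leaves only via the purge: 533×0.446 = 0.102×(Ar in n7), and the membrane unit passes all Ar, so Ar in n10 = Ar in n7 = 2330.6 g/s.
NH3 in n10: m_A = 533×0.554 + (1−0.102)·(1−0.413)·m_A, so m_A = 295.28/0.4729 = 624.44 g/s.
n7 = (1−0.413)×624.44 + 2330.6 = 2697.1 g/s.
Purge n14 = 0.102×2697.1 = 275.11 g/s.

275.1 g/s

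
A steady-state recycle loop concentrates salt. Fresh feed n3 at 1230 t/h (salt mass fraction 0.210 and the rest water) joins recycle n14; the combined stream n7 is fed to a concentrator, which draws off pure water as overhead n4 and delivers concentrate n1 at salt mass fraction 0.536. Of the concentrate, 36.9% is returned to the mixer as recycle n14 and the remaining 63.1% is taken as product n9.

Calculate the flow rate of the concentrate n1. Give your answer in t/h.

Overall salt balance (none leaves overhead): salt in fresh feed = salt in product, i.e. 1230×0.210 = (1−0.369)·n1·0.536.
n1 = 258.3/(0.536×0.631) = 763.71 t/h.

763.7 t/h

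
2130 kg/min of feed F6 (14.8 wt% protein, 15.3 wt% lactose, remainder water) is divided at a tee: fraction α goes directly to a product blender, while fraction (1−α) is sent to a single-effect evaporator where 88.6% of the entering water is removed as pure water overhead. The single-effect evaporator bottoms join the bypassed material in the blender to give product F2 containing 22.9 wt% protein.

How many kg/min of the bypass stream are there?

913.5 kg/min

All 2130×0.148 = 315.24 kg/min of protein reaches F2, so F2 = 315.24/0.229 = 1376.6 kg/min and vapour = 753.41 kg/min.
The evaporator receives (1−α)·2130 of feed at 0.699 water and removes 0.886 of that water:
0.886×0.699×(1−α)×2130 = 753.41
(1−α) = 753.41/1319.1 = 0.5711;  α = 0.4289.
Bypass flow = 0.4289×2130 = 913.48 kg/min.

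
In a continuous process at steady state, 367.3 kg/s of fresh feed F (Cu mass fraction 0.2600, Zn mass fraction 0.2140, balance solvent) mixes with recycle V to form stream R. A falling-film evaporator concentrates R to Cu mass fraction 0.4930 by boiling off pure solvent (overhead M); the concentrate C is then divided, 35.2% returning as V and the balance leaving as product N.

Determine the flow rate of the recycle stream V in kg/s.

Overall Cu balance (none leaves overhead): Cu in fresh feed = Cu in product, i.e. 367.3×0.260 = (1−0.352)·C·0.493.
C = 95.498/(0.493×0.648) = 298.93 kg/s.
Recycle V = 0.352×298.93 = 105.22 kg/s.

105.2 kg/s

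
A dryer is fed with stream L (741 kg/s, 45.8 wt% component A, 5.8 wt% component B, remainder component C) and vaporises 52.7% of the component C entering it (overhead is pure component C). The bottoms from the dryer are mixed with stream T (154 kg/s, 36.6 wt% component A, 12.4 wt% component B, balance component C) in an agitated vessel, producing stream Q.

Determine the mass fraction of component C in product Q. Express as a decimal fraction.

Vapour removed = 0.527×0.484×741 = 189.01 kg/s; concentrate = 551.99 kg/s.
component C reaching the mixer = 169.64 (from concentrate) + 154×0.510 = 248.18 kg/s.
Product flow = 551.99 + 154 = 705.99 kg/s; component C fraction = 0.3515.

0.3515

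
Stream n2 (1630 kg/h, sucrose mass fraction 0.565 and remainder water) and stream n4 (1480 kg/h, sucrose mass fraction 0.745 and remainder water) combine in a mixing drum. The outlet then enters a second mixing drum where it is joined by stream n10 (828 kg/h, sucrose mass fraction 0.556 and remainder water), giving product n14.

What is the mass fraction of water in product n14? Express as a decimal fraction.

Overall, product flow = 3938 kg/h.
water in = 1630×0.435 + 1480×0.255 + 828×0.444 = 1454.1 kg/h.
water fraction in n14 = 0.369.

0.369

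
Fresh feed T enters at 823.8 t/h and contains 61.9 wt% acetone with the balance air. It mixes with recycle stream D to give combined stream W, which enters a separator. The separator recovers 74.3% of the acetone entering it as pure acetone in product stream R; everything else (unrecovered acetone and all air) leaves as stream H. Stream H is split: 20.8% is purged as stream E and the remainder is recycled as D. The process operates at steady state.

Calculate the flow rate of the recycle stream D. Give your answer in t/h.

air enters only via T and leaves only via the purge: 823.8×0.381 = 0.208×(air in H), and the separator passes all air, so air in W = air in H = 1509 t/h.
acetone in W: m_A = 823.8×0.619 + (1−0.208)·(1−0.743)·m_A, so m_A = 509.93/0.7965 = 640.25 t/h.
H = (1−0.743)×640.25 + 1509 = 1673.5 t/h.
Recycle D = (1−0.208)×1673.5 = 1325.4 t/h.

1325 t/h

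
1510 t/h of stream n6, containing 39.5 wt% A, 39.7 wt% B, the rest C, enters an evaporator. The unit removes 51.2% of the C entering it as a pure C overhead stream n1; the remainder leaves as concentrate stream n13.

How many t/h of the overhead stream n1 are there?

160.8 t/h

C entering = 1510×0.208 = 314.08 t/h; overhead removed = 0.512×314.08 = 160.81 t/h.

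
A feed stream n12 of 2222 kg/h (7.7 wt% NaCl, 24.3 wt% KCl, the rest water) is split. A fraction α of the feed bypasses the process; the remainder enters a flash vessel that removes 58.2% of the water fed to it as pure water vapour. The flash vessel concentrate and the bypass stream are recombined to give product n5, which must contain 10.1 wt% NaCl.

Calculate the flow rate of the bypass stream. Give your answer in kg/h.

All 2222×0.077 = 171.09 kg/h of NaCl reaches n5, so n5 = 171.09/0.101 = 1694 kg/h and vapour = 528 kg/h.
The evaporator receives (1−α)·2222 of feed at 0.680 water and removes 0.582 of that water:
0.582×0.680×(1−α)×2222 = 528
(1−α) = 528/879.38 = 0.6004;  α = 0.3996.
Bypass flow = 0.3996×2222 = 887.86 kg/h.

887.9 kg/h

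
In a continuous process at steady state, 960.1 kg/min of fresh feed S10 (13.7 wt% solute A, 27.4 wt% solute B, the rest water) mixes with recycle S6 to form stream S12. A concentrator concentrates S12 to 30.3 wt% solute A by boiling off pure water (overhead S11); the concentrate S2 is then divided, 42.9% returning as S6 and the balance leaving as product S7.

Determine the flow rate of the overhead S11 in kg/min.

526 kg/min

Overall solute A balance (none leaves overhead): solute A in fresh feed = solute A in product, i.e. 960.1×0.137 = (1−0.429)·S2·0.303.
S2 = 131.53/(0.303×0.571) = 760.25 kg/min.
Recycle S6 = 0.429×760.25 = 326.15 kg/min.
Combined feed S12 = 960.1 + 326.15 = 1286.2 kg/min.
Overhead S11 = S12 − S2 = 1286.2 − 760.25 = 526 kg/min.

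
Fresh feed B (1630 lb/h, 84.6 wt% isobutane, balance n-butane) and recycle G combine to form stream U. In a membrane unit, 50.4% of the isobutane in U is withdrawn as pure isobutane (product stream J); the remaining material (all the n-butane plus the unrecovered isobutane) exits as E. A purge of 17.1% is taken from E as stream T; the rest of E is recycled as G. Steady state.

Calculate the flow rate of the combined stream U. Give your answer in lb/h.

3810 lb/h

n-butane enters only via B and leaves only via the purge: 1630×0.154 = 0.171×(n-butane in E), and the membrane unit passes all n-butane, so n-butane in U = n-butane in E = 1468 lb/h.
isobutane in U: m_A = 1630×0.846 + (1−0.171)·(1−0.504)·m_A, so m_A = 1379/0.5888 = 2342 lb/h.
U = 2342 + 1468 = 3809.9 lb/h.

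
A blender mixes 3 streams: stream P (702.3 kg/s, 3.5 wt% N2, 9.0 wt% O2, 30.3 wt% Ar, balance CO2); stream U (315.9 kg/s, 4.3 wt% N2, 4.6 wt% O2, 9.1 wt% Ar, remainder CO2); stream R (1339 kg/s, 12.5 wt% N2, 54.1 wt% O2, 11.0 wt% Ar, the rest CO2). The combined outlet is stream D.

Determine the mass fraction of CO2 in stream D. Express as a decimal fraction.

Total flow out = 702.3 + 315.9 + 1339 = 2357.2 kg/s.
CO2 in = 702.3×0.572 + 315.9×0.820 + 1339×0.224 = 960.69 kg/s.
CO2 mass fraction in D = 960.69/2357.2 = 0.408.

0.408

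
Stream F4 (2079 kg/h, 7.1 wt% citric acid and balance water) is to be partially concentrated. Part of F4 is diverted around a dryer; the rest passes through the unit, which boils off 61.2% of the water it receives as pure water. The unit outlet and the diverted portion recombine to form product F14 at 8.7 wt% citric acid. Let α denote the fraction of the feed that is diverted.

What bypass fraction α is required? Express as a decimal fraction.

0.677

All 2079×0.071 = 147.61 kg/h of citric acid reaches F14, so F14 = 147.61/0.087 = 1696.7 kg/h and vapour = 382.34 kg/h.
The evaporator receives (1−α)·2079 of feed at 0.929 water and removes 0.612 of that water:
0.612×0.929×(1−α)×2079 = 382.34
(1−α) = 382.34/1182 = 0.3235;  α = 0.6765.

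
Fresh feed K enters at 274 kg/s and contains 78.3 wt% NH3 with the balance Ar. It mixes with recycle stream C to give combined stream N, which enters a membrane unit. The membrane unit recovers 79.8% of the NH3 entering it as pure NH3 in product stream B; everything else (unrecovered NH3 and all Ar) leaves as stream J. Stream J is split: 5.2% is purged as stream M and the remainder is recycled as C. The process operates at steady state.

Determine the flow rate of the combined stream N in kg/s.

1409 kg/s

Ar enters only via K and leaves only via the purge: 274×0.217 = 0.052×(Ar in J), and the membrane unit passes all Ar, so Ar in N = Ar in J = 1143.4 kg/s.
NH3 in N: m_A = 274×0.783 + (1−0.052)·(1−0.798)·m_A, so m_A = 214.54/0.8085 = 265.36 kg/s.
N = 265.36 + 1143.4 = 1408.8 kg/s.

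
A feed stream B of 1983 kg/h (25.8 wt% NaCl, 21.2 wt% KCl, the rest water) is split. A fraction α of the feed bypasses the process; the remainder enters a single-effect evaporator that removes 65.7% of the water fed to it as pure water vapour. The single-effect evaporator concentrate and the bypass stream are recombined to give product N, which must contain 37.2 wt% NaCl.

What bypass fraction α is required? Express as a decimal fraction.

0.120

All 1983×0.258 = 511.61 kg/h of NaCl reaches N, so N = 511.61/0.372 = 1375.3 kg/h and vapour = 607.69 kg/h.
The evaporator receives (1−α)·1983 of feed at 0.530 water and removes 0.657 of that water:
0.657×0.530×(1−α)×1983 = 607.69
(1−α) = 607.69/690.5 = 0.8801;  α = 0.1199.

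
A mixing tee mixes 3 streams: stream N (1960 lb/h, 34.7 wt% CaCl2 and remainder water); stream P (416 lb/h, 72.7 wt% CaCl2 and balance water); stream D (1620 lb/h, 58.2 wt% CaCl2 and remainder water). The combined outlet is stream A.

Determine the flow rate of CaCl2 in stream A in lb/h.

CaCl2 out = CaCl2 in = 1960×0.347 + 416×0.727 + 1620×0.582 = 1925.4 lb/h.

1925 lb/h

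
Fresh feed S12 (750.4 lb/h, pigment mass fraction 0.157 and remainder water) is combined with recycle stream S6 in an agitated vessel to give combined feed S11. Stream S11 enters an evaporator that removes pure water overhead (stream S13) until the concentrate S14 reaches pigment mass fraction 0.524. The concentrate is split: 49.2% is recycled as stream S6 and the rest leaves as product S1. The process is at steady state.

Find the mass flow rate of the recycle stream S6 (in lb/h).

217.8 lb/h

Overall pigment balance (none leaves overhead): pigment in fresh feed = pigment in product, i.e. 750.4×0.157 = (1−0.492)·S14·0.524.
S14 = 117.81/(0.524×0.508) = 442.59 lb/h.
Recycle S6 = 0.492×442.59 = 217.75 lb/h.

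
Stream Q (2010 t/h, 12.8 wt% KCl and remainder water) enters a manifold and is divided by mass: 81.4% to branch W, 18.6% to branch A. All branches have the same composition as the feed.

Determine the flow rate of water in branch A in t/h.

Branch A total = 0.186×2010 = 373.86 t/h.
water in A = 0.872×373.86 = 326.01 t/h.

326 t/h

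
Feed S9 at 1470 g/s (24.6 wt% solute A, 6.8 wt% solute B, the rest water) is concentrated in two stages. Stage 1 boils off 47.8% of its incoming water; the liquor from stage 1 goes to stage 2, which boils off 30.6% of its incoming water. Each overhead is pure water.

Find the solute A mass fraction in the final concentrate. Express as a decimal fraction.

water in feed = 1470×0.686 = 1008.4 g/s.
After stage 1: water left = (1−0.478)×1008.4 = 526.4; stream total = 987.98 g/s.
After stage 2: water left = (1−0.306)×526.4 = 365.32; final concentrate = 826.9 g/s.
solute A fraction = 361.62/826.9 = 0.437.

0.437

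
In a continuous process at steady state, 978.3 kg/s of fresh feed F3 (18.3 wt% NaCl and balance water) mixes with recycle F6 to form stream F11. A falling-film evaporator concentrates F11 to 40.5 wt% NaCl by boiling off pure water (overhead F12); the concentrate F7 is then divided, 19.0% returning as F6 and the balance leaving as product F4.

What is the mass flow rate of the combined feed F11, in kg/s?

1082 kg/s

Overall NaCl balance (none leaves overhead): NaCl in fresh feed = NaCl in product, i.e. 978.3×0.183 = (1−0.190)·F7·0.405.
F7 = 179.03/(0.405×0.810) = 545.74 kg/s.
Recycle F6 = 0.190×545.74 = 103.69 kg/s.
Combined feed F11 = 978.3 + 103.69 = 1082 kg/s.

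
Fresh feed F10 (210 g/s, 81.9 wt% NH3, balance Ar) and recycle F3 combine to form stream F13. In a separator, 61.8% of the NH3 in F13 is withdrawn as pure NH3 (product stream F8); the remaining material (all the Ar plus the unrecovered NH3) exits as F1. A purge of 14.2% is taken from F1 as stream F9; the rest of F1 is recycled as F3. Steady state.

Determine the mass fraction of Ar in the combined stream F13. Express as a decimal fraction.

Ar enters only via F10 and leaves only via the purge: 210×0.181 = 0.142×(Ar in F1), and the separator passes all Ar, so Ar in F13 = Ar in F1 = 267.68 g/s.
NH3 in F13: m_A = 210×0.819 + (1−0.142)·(1−0.618)·m_A, so m_A = 171.99/0.6722 = 255.84 g/s.
F13 = 255.84 + 267.68 = 523.52 g/s.
Ar fraction in F13 = 267.68/523.52 = 0.511.

0.511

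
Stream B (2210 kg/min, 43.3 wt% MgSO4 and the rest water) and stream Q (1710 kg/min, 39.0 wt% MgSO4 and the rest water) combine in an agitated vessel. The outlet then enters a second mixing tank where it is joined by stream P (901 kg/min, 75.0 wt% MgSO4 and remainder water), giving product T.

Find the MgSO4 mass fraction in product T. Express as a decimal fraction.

0.4770

Overall, product flow = 4821 kg/min.
MgSO4 in = 2210×0.433 + 1710×0.390 + 901×0.750 = 2299.6 kg/min.
MgSO4 fraction in T = 0.4770.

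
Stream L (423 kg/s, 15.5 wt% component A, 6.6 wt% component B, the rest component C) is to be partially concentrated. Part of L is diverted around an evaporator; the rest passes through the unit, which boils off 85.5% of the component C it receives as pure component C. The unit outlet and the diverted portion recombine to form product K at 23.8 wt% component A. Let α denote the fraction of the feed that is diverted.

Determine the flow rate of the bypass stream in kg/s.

201.5 kg/s

All 423×0.155 = 65.565 kg/s of component A reaches K, so K = 65.565/0.238 = 275.48 kg/s and vapour = 147.52 kg/s.
The evaporator receives (1−α)·423 of feed at 0.779 component C and removes 0.855 of that component C:
0.855×0.779×(1−α)×423 = 147.52
(1−α) = 147.52/281.74 = 0.5236;  α = 0.4764.
Bypass flow = 0.4764×423 = 201.52 kg/s.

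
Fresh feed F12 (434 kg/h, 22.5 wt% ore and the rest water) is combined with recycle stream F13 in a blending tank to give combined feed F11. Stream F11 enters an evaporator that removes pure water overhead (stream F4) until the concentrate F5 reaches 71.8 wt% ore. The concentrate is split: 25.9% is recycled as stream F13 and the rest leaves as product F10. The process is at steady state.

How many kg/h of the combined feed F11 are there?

481.5 kg/h

Overall ore balance (none leaves overhead): ore in fresh feed = ore in product, i.e. 434×0.225 = (1−0.259)·F5·0.718.
F5 = 97.65/(0.718×0.741) = 183.54 kg/h.
Recycle F13 = 0.259×183.54 = 47.537 kg/h.
Combined feed F11 = 434 + 47.537 = 481.54 kg/h.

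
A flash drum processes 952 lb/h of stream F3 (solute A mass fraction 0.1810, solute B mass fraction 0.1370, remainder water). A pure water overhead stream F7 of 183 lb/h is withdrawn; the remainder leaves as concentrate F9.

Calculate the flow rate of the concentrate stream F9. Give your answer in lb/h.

769 lb/h

Concentrate = 952 − 183 = 769 lb/h.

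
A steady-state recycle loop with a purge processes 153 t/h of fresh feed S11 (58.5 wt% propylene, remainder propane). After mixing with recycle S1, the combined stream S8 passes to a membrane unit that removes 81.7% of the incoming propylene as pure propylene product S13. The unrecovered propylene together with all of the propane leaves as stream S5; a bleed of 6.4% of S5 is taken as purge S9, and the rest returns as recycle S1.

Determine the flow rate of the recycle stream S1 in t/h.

propane enters only via S11 and leaves only via the purge: 153×0.415 = 0.064×(propane in S5), and the membrane unit passes all propane, so propane in S8 = propane in S5 = 992.11 t/h.
propylene in S8: m_A = 153×0.585 + (1−0.064)·(1−0.817)·m_A, so m_A = 89.505/0.8287 = 108 t/h.
S5 = (1−0.817)×108 + 992.11 = 1011.9 t/h.
Recycle S1 = (1−0.064)×1011.9 = 947.11 t/h.

947.1 t/h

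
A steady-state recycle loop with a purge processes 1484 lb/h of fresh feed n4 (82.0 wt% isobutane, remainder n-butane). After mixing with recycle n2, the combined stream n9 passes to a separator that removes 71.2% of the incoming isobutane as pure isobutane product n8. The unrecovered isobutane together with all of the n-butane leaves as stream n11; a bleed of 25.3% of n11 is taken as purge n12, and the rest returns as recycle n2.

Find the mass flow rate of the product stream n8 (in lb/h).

isobutane in n9: m_A = 1484×0.820 + (1−0.253)·(1−0.712)·m_A, so m_A = 1216.9/0.7849 = 1550.4 lb/h.
Product n8 = 0.712×1550.4 = 1103.9 lb/h.

1104 lb/h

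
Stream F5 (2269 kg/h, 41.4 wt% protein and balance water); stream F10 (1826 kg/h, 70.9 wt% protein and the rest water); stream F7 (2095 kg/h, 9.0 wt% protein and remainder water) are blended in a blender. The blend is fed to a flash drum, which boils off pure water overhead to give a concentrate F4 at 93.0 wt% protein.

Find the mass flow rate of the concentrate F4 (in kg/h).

protein entering = 2269×0.414 + 1826×0.709 + 2095×0.090 = 2422.6 kg/h.
All protein reports to F4, so F4 = 2422.6/0.930 = 2604.9 kg/h.

2605 kg/h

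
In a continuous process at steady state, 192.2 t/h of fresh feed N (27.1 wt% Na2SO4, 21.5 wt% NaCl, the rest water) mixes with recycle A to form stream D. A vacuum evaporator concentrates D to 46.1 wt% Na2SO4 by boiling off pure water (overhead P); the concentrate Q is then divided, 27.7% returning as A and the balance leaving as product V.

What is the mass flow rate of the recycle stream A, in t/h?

Overall Na2SO4 balance (none leaves overhead): Na2SO4 in fresh feed = Na2SO4 in product, i.e. 192.2×0.271 = (1−0.277)·Q·0.461.
Q = 52.086/(0.461×0.723) = 156.27 t/h.
Recycle A = 0.277×156.27 = 43.288 t/h.

43.29 t/h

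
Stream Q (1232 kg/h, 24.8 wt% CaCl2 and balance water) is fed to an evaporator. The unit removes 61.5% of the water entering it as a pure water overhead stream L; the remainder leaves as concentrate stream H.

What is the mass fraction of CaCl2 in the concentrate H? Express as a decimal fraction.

0.4614

CaCl2 is not removed: 1232×0.248 = 305.54 kg/h of CaCl2 enters H.
water entering = 1232×0.752 = 926.46 kg/h; overhead removed = 0.615×926.46 = 569.78 kg/h.
Concentrate = 1232 − 569.78 = 662.22 kg/h.
Mass fraction = 305.54/662.22 = 0.4614.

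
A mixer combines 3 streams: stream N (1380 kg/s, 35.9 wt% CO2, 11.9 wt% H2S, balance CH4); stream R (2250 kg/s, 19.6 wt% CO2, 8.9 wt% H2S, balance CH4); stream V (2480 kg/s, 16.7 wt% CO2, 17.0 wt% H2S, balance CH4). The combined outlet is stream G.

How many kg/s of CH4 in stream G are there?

CH4 out = CH4 in = 1380×0.522 + 2250×0.715 + 2480×0.663 = 3973.3 kg/s.

3973 kg/s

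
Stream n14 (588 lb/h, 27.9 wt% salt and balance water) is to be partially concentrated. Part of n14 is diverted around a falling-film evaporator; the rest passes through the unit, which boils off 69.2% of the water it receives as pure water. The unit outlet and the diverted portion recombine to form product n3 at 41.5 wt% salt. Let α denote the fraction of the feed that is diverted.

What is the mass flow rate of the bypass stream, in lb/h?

All 588×0.279 = 164.05 lb/h of salt reaches n3, so n3 = 164.05/0.415 = 395.31 lb/h and vapour = 192.69 lb/h.
The evaporator receives (1−α)·588 of feed at 0.721 water and removes 0.692 of that water:
0.692×0.721×(1−α)×588 = 192.69
(1−α) = 192.69/293.37 = 0.6568;  α = 0.3432.
Bypass flow = 0.3432×588 = 201.79 lb/h.

201.8 lb/h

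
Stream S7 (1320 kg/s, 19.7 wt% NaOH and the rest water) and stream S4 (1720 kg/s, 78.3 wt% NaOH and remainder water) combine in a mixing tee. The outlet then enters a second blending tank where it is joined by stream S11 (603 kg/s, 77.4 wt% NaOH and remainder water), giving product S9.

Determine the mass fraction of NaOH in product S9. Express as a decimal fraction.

0.569

Overall, product flow = 3643 kg/s.
NaOH in = 1320×0.197 + 1720×0.783 + 603×0.774 = 2073.5 kg/s.
NaOH fraction in S9 = 0.569.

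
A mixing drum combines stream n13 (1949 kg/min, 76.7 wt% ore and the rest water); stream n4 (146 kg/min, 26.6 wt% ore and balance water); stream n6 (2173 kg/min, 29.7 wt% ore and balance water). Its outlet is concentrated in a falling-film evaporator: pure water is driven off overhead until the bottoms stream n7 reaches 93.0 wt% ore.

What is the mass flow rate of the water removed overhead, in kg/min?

ore entering = 1949×0.767 + 146×0.266 + 2173×0.297 = 2179.1 kg/min.
All ore reports to n7, so n7 = 2179.1/0.930 = 2343.1 kg/min.
Total feed = 4268 kg/min; overhead = 4268 − 2343.1 = 1924.9 kg/min.

1925 kg/min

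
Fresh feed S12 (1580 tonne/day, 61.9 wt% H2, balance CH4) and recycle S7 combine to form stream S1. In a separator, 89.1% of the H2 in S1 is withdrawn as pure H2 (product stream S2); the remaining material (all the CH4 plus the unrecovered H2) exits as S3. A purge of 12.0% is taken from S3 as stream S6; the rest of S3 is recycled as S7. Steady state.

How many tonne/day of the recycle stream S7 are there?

CH4 enters only via S12 and leaves only via the purge: 1580×0.381 = 0.120×(CH4 in S3), and the separator passes all CH4, so CH4 in S1 = CH4 in S3 = 5016.5 tonne/day.
H2 in S1: m_A = 1580×0.619 + (1−0.120)·(1−0.891)·m_A, so m_A = 978.02/0.9041 = 1081.8 tonne/day.
S3 = (1−0.891)×1081.8 + 5016.5 = 5134.4 tonne/day.
Recycle S7 = (1−0.120)×5134.4 = 4518.3 tonne/day.

4518 tonne/day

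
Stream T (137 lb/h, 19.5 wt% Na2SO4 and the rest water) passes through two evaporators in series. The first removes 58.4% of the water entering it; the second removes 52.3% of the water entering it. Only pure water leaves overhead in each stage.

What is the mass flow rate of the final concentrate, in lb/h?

water in feed = 137×0.805 = 110.29 lb/h.
After stage 1: water left = (1−0.584)×110.29 = 45.879; stream total = 72.594 lb/h.
After stage 2: water left = (1−0.523)×45.879 = 21.884; final concentrate = 48.599 lb/h.

48.6 lb/h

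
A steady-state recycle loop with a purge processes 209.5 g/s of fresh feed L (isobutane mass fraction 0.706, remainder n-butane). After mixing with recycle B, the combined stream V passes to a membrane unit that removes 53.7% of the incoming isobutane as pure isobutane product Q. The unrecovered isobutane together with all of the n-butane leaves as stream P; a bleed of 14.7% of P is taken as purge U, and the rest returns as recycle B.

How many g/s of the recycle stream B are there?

n-butane enters only via L and leaves only via the purge: 209.5×0.294 = 0.147×(n-butane in P), and the membrane unit passes all n-butane, so n-butane in V = n-butane in P = 419 g/s.
isobutane in V: m_A = 209.5×0.706 + (1−0.147)·(1−0.537)·m_A, so m_A = 147.91/0.6051 = 244.45 g/s.
P = (1−0.537)×244.45 + 419 = 532.18 g/s.
Recycle B = (1−0.147)×532.18 = 453.95 g/s.

453.9 g/s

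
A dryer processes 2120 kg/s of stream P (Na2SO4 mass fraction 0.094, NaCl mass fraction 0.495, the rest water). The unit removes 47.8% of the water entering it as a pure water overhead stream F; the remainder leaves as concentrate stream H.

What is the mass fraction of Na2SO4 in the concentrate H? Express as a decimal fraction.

Na2SO4 is not removed: 2120×0.094 = 199.28 kg/s of Na2SO4 enters H.
water entering = 2120×0.411 = 871.32 kg/s; overhead removed = 0.478×871.32 = 416.49 kg/s.
Concentrate = 2120 − 416.49 = 1703.5 kg/s.
Mass fraction = 199.28/1703.5 = 0.117.

0.117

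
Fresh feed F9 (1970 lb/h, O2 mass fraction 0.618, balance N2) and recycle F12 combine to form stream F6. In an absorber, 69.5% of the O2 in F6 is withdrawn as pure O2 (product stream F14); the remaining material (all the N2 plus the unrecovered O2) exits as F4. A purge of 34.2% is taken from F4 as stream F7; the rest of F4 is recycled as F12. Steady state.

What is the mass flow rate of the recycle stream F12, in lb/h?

N2 enters only via F9 and leaves only via the purge: 1970×0.382 = 0.342×(N2 in F4), and the absorber passes all N2, so N2 in F6 = N2 in F4 = 2200.4 lb/h.
O2 in F6: m_A = 1970×0.618 + (1−0.342)·(1−0.695)·m_A, so m_A = 1217.5/0.7993 = 1523.1 lb/h.
F4 = (1−0.695)×1523.1 + 2200.4 = 2665 lb/h.
Recycle F12 = (1−0.342)×2665 = 1753.5 lb/h.

1754 lb/h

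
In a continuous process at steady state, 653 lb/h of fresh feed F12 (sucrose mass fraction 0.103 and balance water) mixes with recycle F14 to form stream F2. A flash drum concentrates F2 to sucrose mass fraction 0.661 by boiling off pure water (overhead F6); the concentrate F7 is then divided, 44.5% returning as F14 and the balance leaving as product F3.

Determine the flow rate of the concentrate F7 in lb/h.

Overall sucrose balance (none leaves overhead): sucrose in fresh feed = sucrose in product, i.e. 653×0.103 = (1−0.445)·F7·0.661.
F7 = 67.259/(0.661×0.555) = 183.34 lb/h.

183.3 lb/h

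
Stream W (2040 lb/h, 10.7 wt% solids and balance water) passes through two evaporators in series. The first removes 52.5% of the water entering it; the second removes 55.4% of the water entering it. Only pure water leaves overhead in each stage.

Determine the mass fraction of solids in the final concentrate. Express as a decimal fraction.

water in feed = 2040×0.893 = 1821.7 lb/h.
After stage 1: water left = (1−0.525)×1821.7 = 865.32; stream total = 1083.6 lb/h.
After stage 2: water left = (1−0.554)×865.32 = 385.93; final concentrate = 604.21 lb/h.
solids fraction = 218.28/604.21 = 0.361.

0.361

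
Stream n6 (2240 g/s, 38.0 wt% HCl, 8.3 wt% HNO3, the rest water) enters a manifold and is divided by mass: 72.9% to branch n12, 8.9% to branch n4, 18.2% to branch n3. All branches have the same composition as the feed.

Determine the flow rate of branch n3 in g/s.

Branch n3 flow = 0.182×2240 = 407.68 g/s.

407.7 g/s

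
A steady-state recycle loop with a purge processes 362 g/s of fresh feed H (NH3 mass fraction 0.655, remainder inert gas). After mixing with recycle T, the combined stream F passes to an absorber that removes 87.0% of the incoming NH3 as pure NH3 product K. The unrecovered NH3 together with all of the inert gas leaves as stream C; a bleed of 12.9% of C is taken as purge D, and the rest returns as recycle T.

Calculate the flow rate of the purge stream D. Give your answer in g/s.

inert gas enters only via H and leaves only via the purge: 362×0.345 = 0.129×(inert gas in C), and the absorber passes all inert gas, so inert gas in F = inert gas in C = 968.14 g/s.
NH3 in F: m_A = 362×0.655 + (1−0.129)·(1−0.870)·m_A, so m_A = 237.11/0.8868 = 267.39 g/s.
C = (1−0.870)×267.39 + 968.14 = 1002.9 g/s.
Purge D = 0.129×1002.9 = 129.37 g/s.

129.4 g/s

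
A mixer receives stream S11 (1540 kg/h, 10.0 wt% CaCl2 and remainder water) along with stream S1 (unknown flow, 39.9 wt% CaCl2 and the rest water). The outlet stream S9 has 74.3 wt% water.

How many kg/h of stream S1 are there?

1703 kg/h

Let S1 be the unknown flow. Total out = 1540 + S1.
water balance: 1386 + 0.601·S1 = 0.743·(1540 + S1)
(0.601 − 0.743)·S1 = 0.743×1540 − 1386 = -241.78
S1 = -241.78 / -0.142 = 1702.7 kg/h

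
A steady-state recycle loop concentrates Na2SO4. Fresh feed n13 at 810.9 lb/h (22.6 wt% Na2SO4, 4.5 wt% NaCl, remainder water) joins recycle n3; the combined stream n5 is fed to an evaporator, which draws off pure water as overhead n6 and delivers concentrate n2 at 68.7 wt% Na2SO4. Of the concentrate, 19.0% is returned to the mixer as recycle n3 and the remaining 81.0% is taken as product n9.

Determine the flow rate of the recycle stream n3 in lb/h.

62.57 lb/h

Overall Na2SO4 balance (none leaves overhead): Na2SO4 in fresh feed = Na2SO4 in product, i.e. 810.9×0.226 = (1−0.190)·n2·0.687.
n2 = 183.26/(0.687×0.810) = 329.33 lb/h.
Recycle n3 = 0.190×329.33 = 62.573 lb/h.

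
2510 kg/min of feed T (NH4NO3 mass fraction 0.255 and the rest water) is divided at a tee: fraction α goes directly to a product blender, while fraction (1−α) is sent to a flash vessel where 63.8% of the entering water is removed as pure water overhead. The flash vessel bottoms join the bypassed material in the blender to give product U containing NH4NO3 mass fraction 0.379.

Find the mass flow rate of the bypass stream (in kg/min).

782.3 kg/min

All 2510×0.255 = 640.05 kg/min of NH4NO3 reaches U, so U = 640.05/0.379 = 1688.8 kg/min and vapour = 821.21 kg/min.
The evaporator receives (1−α)·2510 of feed at 0.745 water and removes 0.638 of that water:
0.638×0.745×(1−α)×2510 = 821.21
(1−α) = 821.21/1193 = 0.6883;  α = 0.3117.
Bypass flow = 0.3117×2510 = 782.26 kg/min.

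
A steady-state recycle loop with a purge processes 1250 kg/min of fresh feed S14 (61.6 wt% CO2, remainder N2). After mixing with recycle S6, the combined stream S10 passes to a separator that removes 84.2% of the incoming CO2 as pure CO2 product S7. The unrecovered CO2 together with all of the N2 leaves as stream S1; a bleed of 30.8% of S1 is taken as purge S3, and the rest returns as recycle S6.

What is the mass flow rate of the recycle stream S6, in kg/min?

1173 kg/min

N2 enters only via S14 and leaves only via the purge: 1250×0.384 = 0.308×(N2 in S1), and the separator passes all N2, so N2 in S10 = N2 in S1 = 1558.4 kg/min.
CO2 in S10: m_A = 1250×0.616 + (1−0.308)·(1−0.842)·m_A, so m_A = 770/0.8907 = 864.52 kg/min.
S1 = (1−0.842)×864.52 + 1558.4 = 1695 kg/min.
Recycle S6 = (1−0.308)×1695 = 1173 kg/min.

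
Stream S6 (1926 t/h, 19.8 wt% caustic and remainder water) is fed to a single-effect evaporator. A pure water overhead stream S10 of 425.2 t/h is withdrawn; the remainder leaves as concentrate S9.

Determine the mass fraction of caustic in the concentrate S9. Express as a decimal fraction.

caustic is not removed: 1926×0.198 = 381.35 t/h of caustic enters S9.
Concentrate = 1926 − 425.2 = 1500.8 t/h.
Mass fraction = 381.35/1500.8 = 0.2541.

0.2541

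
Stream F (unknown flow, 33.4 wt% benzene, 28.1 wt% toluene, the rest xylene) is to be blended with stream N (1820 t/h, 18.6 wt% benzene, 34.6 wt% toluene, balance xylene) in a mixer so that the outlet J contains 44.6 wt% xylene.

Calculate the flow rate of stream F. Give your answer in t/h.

656.4 t/h

Let F be the unknown flow. Total out = 1820 + F.
xylene balance: 851.76 + 0.385·F = 0.446·(1820 + F)
(0.385 − 0.446)·F = 0.446×1820 − 851.76 = -40.04
F = -40.04 / -0.061 = 656.39 t/h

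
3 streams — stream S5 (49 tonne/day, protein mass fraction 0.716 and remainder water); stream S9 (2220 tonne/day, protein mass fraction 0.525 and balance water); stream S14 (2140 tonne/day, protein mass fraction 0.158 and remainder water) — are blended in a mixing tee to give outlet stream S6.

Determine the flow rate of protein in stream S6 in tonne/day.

1539 tonne/day

protein out = protein in = 49×0.716 + 2220×0.525 + 2140×0.158 = 1538.7 tonne/day.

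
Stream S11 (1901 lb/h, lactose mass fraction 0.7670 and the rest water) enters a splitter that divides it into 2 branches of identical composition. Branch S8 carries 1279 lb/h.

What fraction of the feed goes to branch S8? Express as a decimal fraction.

Fraction to S8 = 1279/1901 = 0.6728.

0.673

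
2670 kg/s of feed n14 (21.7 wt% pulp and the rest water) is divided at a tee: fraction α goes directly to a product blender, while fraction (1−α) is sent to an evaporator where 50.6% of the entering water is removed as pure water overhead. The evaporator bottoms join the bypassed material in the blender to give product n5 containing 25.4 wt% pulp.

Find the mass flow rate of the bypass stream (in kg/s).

1688 kg/s

All 2670×0.217 = 579.39 kg/s of pulp reaches n5, so n5 = 579.39/0.254 = 2281.1 kg/s and vapour = 388.94 kg/s.
The evaporator receives (1−α)·2670 of feed at 0.783 water and removes 0.506 of that water:
0.506×0.783×(1−α)×2670 = 388.94
(1−α) = 388.94/1057.8 = 0.3677;  α = 0.6323.
Bypass flow = 0.6323×2670 = 1688.3 kg/s.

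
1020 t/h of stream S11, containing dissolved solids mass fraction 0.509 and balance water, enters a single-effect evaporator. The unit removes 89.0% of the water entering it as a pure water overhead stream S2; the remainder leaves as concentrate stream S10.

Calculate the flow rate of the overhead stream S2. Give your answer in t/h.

445.7 t/h

water entering = 1020×0.491 = 500.82 t/h; overhead removed = 0.890×500.82 = 445.73 t/h.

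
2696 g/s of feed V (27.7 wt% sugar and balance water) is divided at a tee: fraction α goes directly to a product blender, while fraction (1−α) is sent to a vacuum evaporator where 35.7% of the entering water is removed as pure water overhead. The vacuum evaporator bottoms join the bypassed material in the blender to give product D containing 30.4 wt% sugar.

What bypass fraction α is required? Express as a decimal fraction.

All 2696×0.277 = 746.79 g/s of sugar reaches D, so D = 746.79/0.304 = 2456.6 g/s and vapour = 239.45 g/s.
The evaporator receives (1−α)·2696 of feed at 0.723 water and removes 0.357 of that water:
0.357×0.723×(1−α)×2696 = 239.45
(1−α) = 239.45/695.87 = 0.3441;  α = 0.6559.

0.656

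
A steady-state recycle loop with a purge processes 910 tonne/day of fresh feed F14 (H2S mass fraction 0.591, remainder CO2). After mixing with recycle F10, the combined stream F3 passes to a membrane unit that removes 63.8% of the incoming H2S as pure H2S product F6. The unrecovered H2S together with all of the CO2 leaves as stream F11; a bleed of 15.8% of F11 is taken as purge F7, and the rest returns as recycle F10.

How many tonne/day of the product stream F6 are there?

493.6 tonne/day

H2S in F3: m_A = 910×0.591 + (1−0.158)·(1−0.638)·m_A, so m_A = 537.81/0.6952 = 773.61 tonne/day.
Product F6 = 0.638×773.61 = 493.56 tonne/day.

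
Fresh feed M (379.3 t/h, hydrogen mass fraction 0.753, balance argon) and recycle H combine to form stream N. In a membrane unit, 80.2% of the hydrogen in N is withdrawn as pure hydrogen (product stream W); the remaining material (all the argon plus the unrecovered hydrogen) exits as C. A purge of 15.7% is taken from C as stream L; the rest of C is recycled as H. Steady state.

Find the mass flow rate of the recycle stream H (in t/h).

argon enters only via M and leaves only via the purge: 379.3×0.247 = 0.157×(argon in C), and the membrane unit passes all argon, so argon in N = argon in C = 596.73 t/h.
hydrogen in N: m_A = 379.3×0.753 + (1−0.157)·(1−0.802)·m_A, so m_A = 285.61/0.8331 = 342.84 t/h.
C = (1−0.802)×342.84 + 596.73 = 664.61 t/h.
Recycle H = (1−0.157)×664.61 = 560.27 t/h.

560.3 t/h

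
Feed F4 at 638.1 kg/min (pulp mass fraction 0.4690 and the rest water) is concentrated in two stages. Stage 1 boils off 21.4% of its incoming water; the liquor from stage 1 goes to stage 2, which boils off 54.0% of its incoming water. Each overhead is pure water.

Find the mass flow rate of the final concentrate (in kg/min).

water in feed = 638.1×0.531 = 338.83 kg/min.
After stage 1: water left = (1−0.214)×338.83 = 266.32; stream total = 565.59 kg/min.
After stage 2: water left = (1−0.540)×266.32 = 122.51; final concentrate = 421.78 kg/min.

421.8 kg/min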